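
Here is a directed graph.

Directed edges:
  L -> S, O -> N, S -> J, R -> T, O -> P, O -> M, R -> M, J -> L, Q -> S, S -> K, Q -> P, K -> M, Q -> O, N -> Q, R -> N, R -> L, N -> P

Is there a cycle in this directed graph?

Yes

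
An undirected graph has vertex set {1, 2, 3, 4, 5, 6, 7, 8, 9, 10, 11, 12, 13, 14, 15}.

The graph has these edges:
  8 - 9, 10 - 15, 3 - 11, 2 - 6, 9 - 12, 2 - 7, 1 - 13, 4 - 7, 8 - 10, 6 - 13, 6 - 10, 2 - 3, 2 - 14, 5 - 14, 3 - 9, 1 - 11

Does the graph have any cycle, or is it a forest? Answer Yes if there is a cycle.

Yes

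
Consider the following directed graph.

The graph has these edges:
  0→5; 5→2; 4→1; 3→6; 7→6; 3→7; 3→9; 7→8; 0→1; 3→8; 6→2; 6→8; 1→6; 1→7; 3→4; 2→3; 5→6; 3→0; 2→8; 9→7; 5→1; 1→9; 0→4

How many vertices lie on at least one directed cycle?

A vertex is on a directed cycle iff it belongs to a strongly connected component of size ≥ 2 (or has a self-loop).
The vertices on cycles are {0, 1, 2, 3, 4, 5, 6, 7, 9} — 9 in total.

9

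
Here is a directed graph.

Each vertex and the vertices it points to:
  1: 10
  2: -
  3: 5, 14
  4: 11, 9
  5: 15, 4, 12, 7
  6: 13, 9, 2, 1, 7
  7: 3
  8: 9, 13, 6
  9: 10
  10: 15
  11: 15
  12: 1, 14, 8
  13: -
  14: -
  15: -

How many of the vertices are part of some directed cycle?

6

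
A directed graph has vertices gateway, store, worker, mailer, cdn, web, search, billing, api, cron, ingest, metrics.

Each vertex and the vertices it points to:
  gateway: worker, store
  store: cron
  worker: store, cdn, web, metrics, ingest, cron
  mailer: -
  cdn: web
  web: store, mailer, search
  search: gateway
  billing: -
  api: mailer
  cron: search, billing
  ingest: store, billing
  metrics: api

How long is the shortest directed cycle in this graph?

4

For each vertex v, BFS finds the shortest path from v back to v.
The shortest such closed walk is worker → web → search → gateway → worker, length 4.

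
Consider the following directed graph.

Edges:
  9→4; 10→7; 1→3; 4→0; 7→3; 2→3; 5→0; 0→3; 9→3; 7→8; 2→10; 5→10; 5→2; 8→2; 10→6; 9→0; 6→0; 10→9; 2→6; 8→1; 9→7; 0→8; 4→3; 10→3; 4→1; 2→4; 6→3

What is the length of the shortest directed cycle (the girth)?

4

For each vertex v, BFS finds the shortest path from v back to v.
The shortest such closed walk is 10 → 7 → 8 → 2 → 10, length 4.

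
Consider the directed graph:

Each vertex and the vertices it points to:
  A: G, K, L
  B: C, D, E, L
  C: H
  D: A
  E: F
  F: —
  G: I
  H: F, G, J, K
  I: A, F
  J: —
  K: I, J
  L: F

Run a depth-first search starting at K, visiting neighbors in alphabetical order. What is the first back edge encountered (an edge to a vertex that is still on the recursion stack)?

G->I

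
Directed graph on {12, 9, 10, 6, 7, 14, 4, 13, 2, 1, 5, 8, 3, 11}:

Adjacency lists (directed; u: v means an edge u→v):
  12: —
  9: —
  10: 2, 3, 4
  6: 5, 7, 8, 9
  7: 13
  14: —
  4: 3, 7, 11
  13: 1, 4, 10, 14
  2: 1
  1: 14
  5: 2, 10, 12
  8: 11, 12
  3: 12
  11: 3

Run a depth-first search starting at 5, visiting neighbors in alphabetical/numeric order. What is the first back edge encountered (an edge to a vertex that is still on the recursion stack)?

13->4

DFS from 5 (visiting neighbors in alphabetical/numeric order); mark gray on enter, black on exit:
5 gray
  2 gray
    1 gray
      14 gray
      14 black
    1 black
  2 black
  10 gray
    10→2: 2 black — skip
    3 gray
      12 gray
      12 black
    3 black
    4 gray
      4→3: 3 black — skip
      7 gray
        13 gray
          13→1: 1 black — skip
          13→4: 4 is gray → back edge
First back edge: 13 → 4.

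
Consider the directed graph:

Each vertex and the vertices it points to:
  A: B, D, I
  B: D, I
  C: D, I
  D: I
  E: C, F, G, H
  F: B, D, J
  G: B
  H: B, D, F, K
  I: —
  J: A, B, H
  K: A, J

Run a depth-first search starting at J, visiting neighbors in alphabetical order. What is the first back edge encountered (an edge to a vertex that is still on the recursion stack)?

F->J

DFS from J (visiting neighbors in alphabetical order); mark gray on enter, black on exit:
J gray
  A gray
    B gray
      D gray
        I gray
        I black
      D black
      B→I: I black — skip
    B black
    A→D: D black — skip
    A→I: I black — skip
  A black
  J→B: B black — skip
  H gray
    H→B: B black — skip
    H→D: D black — skip
    F gray
      F→B: B black — skip
      F→D: D black — skip
      F→J: J is gray → back edge
First back edge: F → J.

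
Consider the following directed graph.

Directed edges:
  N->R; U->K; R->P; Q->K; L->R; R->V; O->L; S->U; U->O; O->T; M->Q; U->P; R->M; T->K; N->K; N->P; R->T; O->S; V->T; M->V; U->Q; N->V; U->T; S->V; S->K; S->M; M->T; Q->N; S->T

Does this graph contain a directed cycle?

Yes

DFS with white/gray/black marking, starting from K:
K gray
K black
R gray
  M gray
    V gray
      T gray
        T→K: K black — skip
      T black
    V black
    M→T: T black — skip
    Q gray
      Q→K: K black — skip
      N gray
        N→R: R is gray → back edge
Back edge found, so a cycle exists: R → M → Q → N → R.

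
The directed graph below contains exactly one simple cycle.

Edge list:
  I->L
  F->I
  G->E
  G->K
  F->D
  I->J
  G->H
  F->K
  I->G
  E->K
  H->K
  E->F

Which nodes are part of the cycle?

E, F, G, I

DFS with gray/black marking from F:
F gray
  K gray
  K black
  I gray
    G gray
      G→K: K black — skip
      E gray
        E→K: K black — skip
        E→F: F is gray → back edge
Back edge closes the cycle F → I → G → E → F; its vertices are {E, F, G, I}.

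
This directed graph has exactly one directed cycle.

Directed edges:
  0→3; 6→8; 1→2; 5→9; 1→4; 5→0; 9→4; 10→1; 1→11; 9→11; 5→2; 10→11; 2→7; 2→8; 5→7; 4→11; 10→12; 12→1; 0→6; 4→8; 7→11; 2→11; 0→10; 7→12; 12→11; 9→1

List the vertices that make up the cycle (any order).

1, 2, 7, 12

DFS with gray/black marking from 7:
7 gray
  11 gray
  11 black
  12 gray
    12→11: 11 black — skip
    1 gray
      2 gray
        8 gray
        8 black
        2→7: 7 is gray → back edge
Back edge closes the cycle 7 → 12 → 1 → 2 → 7; its vertices are {1, 2, 7, 12}.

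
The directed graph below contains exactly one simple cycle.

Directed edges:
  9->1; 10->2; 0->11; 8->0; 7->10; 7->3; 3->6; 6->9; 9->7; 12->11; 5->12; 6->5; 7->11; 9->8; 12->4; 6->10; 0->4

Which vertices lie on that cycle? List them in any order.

DFS with gray/black marking from 6:
6 gray
  9 gray
    1 gray
    1 black
    8 gray
      0 gray
        11 gray
        11 black
        4 gray
        4 black
      0 black
    8 black
    7 gray
      3 gray
        3→6: 6 is gray → back edge
Back edge closes the cycle 6 → 9 → 7 → 3 → 6; its vertices are {3, 6, 7, 9}.

3, 6, 7, 9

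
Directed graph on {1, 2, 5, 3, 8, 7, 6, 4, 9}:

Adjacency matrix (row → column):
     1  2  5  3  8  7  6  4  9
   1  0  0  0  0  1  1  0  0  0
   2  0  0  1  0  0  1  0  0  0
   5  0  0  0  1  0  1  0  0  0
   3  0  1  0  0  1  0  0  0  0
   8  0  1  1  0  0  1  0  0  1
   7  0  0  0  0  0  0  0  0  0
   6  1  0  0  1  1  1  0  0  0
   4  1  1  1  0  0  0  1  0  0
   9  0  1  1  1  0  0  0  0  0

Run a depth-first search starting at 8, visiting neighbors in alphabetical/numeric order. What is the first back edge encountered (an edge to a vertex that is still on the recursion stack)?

DFS from 8 (visiting neighbors in alphabetical/numeric order); mark gray on enter, black on exit:
8 gray
  2 gray
    5 gray
      3 gray
        3→2: 2 is gray → back edge
First back edge: 3 → 2.

3->2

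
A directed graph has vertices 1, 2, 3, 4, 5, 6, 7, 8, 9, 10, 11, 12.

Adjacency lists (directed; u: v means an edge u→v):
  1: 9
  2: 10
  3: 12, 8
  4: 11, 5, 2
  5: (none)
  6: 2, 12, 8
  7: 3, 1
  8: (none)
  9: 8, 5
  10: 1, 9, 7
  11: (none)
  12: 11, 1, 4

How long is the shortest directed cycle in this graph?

6

For each vertex v, BFS finds the shortest path from v back to v.
The shortest such closed walk is 12 → 4 → 2 → 10 → 7 → 3 → 12, length 6.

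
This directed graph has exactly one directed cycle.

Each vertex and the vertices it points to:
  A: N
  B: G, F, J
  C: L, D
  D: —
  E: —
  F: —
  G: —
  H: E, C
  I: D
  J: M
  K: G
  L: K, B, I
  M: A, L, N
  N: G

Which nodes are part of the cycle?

DFS with gray/black marking from L:
L gray
  K gray
    G gray
    G black
  K black
  B gray
    B→G: G black — skip
    F gray
    F black
    J gray
      M gray
        A gray
          N gray
            N→G: G black — skip
          N black
        A black
        M→L: L is gray → back edge
Back edge closes the cycle L → B → J → M → L; its vertices are {B, J, L, M}.

B, J, L, M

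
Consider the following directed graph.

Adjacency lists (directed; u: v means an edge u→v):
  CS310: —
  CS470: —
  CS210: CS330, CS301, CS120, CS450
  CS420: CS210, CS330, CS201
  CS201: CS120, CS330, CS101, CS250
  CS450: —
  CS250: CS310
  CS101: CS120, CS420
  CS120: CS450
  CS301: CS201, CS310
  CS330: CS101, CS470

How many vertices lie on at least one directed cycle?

6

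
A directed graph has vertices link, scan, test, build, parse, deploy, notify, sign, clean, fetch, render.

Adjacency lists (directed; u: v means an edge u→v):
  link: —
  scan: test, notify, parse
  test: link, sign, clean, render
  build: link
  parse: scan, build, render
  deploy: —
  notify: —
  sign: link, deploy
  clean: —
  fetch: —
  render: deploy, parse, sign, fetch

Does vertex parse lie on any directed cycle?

parse is on a cycle iff parse can reach itself via ≥1 edge.
parse → scan → parse — yes.

Yes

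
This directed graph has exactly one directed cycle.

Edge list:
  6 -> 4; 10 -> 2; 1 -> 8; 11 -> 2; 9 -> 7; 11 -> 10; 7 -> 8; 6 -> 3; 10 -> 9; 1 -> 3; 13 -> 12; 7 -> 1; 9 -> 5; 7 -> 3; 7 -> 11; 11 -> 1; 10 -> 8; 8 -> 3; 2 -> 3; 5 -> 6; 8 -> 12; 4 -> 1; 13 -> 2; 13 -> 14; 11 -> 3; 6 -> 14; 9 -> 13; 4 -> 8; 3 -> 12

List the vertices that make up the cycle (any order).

DFS with gray/black marking from 9:
9 gray
  5 gray
    6 gray
      4 gray
        8 gray
          3 gray
            12 gray
            12 black
          3 black
          8→12: 12 black — skip
        8 black
        1 gray
          1→3: 3 black — skip
          1→8: 8 black — skip
        1 black
      4 black
      14 gray
      14 black
      6→3: 3 black — skip
    6 black
  5 black
  7 gray
    7→1: 1 black — skip
    11 gray
      2 gray
        2→3: 3 black — skip
      2 black
      10 gray
        10→2: 2 black — skip
        10→8: 8 black — skip
        10→9: 9 is gray → back edge
Back edge closes the cycle 9 → 7 → 11 → 10 → 9; its vertices are {7, 9, 10, 11}.

7, 9, 10, 11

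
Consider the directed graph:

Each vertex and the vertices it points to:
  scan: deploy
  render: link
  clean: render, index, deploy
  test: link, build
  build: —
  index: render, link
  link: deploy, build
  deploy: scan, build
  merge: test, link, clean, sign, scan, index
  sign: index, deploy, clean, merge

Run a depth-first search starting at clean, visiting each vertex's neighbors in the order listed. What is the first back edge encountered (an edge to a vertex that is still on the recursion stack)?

DFS from clean (visiting each vertex's neighbors in the order listed); mark gray on enter, black on exit:
clean gray
  render gray
    link gray
      deploy gray
        scan gray
          scan→deploy: deploy is gray → back edge
First back edge: scan → deploy.

scan->deploy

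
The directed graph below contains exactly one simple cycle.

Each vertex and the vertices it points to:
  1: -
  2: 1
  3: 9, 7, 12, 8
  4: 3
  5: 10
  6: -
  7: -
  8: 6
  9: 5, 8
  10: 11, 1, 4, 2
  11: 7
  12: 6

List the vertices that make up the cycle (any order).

3, 4, 5, 9, 10

DFS with gray/black marking from 10:
10 gray
  11 gray
    7 gray
    7 black
  11 black
  1 gray
  1 black
  4 gray
    3 gray
      9 gray
        5 gray
          5→10: 10 is gray → back edge
Back edge closes the cycle 10 → 4 → 3 → 9 → 5 → 10; its vertices are {3, 4, 5, 9, 10}.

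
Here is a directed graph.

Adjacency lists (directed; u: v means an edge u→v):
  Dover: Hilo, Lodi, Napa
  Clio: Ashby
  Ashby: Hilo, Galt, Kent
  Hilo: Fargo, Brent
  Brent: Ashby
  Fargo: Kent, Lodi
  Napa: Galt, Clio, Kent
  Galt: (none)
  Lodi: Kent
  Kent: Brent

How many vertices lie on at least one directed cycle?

A vertex is on a directed cycle iff it belongs to a strongly connected component of size ≥ 2 (or has a self-loop).
The vertices on cycles are {Hilo, Kent, Lodi, Ashby, Brent, Fargo} — 6 in total.

6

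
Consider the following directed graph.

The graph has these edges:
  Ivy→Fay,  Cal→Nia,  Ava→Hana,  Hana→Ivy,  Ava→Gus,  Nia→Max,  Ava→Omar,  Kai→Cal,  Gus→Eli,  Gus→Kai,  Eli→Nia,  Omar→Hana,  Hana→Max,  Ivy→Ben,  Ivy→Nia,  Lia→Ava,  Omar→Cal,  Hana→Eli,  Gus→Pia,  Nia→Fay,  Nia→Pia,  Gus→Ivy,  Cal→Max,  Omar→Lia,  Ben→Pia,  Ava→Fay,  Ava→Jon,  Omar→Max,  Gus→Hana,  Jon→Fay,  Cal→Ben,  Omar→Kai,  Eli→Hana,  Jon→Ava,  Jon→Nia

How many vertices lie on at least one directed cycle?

A vertex is on a directed cycle iff it belongs to a strongly connected component of size ≥ 2 (or has a self-loop).
The vertices on cycles are {Ava, Eli, Jon, Lia, Hana, Omar} — 6 in total.

6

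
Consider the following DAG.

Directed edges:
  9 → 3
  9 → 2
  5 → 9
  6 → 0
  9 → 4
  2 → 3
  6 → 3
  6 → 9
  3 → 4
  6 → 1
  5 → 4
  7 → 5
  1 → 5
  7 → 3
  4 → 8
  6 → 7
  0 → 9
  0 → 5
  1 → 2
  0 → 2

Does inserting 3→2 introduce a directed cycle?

Yes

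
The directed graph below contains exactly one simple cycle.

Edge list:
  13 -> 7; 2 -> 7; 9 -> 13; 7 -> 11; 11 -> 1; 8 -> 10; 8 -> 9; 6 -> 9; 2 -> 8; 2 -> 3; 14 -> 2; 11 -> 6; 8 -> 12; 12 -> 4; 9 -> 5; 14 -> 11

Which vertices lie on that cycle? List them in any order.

6, 7, 9, 11, 13

DFS with gray/black marking from 11:
11 gray
  1 gray
  1 black
  6 gray
    9 gray
      13 gray
        7 gray
          7→11: 11 is gray → back edge
Back edge closes the cycle 11 → 6 → 9 → 13 → 7 → 11; its vertices are {6, 7, 9, 11, 13}.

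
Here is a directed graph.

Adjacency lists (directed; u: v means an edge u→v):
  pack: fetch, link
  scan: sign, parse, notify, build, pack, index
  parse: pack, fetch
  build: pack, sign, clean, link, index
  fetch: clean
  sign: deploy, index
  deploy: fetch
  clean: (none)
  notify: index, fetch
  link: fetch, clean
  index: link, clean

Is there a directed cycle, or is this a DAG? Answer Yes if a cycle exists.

DFS with white/gray/black marking, starting from clean:
clean gray
clean black
pack gray
  fetch gray
    fetch→clean: clean black — skip
  fetch black
  link gray
    link→fetch: fetch black — skip
    link→clean: clean black — skip
  link black
pack black
scan gray
  sign gray
    deploy gray
      deploy→fetch: fetch black — skip
    deploy black
    index gray
      index→link: link black — skip
      index→clean: clean black — skip
    index black
  sign black
  parse gray
    parse→pack: pack black — skip
    parse→fetch: fetch black — skip
  parse black
  notify gray
    notify→index: index black — skip
    notify→fetch: fetch black — skip
  notify black
  build gray
    build→pack: pack black — skip
    build→sign: sign black — skip
    build→clean: clean black — skip
    build→link: link black — skip
    build→index: index black — skip
  build black
  scan→pack: pack black — skip
  scan→index: index black — skip
scan black
Every edge goes to a white or black vertex — no back edge, so the graph is acyclic.

No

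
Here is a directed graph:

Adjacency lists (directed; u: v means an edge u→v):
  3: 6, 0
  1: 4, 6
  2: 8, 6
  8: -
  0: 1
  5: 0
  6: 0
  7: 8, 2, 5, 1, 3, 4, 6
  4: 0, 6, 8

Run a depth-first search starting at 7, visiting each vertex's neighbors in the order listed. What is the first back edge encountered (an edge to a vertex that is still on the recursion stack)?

DFS from 7 (visiting each vertex's neighbors in the order listed); mark gray on enter, black on exit:
7 gray
  8 gray
  8 black
  2 gray
    2→8: 8 black — skip
    6 gray
      0 gray
        1 gray
          4 gray
            4→0: 0 is gray → back edge
First back edge: 4 → 0.

4->0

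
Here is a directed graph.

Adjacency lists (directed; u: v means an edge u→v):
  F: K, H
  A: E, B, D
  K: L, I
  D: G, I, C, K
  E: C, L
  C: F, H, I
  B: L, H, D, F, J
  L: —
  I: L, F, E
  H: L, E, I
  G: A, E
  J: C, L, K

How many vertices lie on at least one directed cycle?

A vertex is on a directed cycle iff it belongs to a strongly connected component of size ≥ 2 (or has a self-loop).
The vertices on cycles are {A, B, C, D, E, F, G, H, I, K} — 10 in total.

10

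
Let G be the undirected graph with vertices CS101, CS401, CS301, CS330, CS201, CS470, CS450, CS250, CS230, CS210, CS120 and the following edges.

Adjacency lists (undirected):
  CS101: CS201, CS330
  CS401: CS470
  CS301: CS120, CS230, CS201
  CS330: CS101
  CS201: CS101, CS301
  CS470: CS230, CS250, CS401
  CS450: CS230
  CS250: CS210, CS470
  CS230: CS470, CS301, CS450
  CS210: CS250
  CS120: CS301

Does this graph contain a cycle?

No

DFS, tracking each vertex's parent; an edge to a visited non-parent vertex closes a cycle.
Start from CS330:
visit CS330 (parent –)
  visit CS101 (parent CS330)
    visit CS201 (parent CS101)
      CS201–CS101: parent, skip
      visit CS301 (parent CS201)
        visit CS120 (parent CS301)
          CS120–CS301: parent, skip
        visit CS230 (parent CS301)
          visit CS470 (parent CS230)
            CS470–CS230: parent, skip
            visit CS250 (parent CS470)
              visit CS210 (parent CS250)
                CS210–CS250: parent, skip
              CS250–CS470: parent, skip
            visit CS401 (parent CS470)
              CS401–CS470: parent, skip
          CS230–CS301: parent, skip
          visit CS450 (parent CS230)
            CS450–CS230: parent, skip
        CS301–CS201: parent, skip
    CS101–CS330: parent, skip
No non-parent visited neighbor found — the graph is a forest.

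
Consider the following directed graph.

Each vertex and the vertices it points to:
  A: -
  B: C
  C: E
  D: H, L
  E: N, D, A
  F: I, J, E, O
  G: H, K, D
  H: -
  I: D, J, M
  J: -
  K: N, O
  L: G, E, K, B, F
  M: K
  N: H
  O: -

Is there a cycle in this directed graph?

DFS with white/gray/black marking, starting from C:
C gray
  E gray
    N gray
      H gray
      H black
    N black
    D gray
      D→H: H black — skip
      L gray
        G gray
          G→H: H black — skip
          K gray
            K→N: N black — skip
            O gray
            O black
          K black
          G→D: D is gray → back edge
Back edge found, so a cycle exists: D → L → G → D.

Yes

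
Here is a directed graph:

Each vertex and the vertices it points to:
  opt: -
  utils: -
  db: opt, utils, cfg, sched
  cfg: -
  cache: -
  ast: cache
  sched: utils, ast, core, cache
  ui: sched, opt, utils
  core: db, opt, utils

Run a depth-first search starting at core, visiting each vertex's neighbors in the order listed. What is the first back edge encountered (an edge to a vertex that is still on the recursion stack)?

sched→core

DFS from core (visiting each vertex's neighbors in the order listed); mark gray on enter, black on exit:
core gray
  db gray
    opt gray
    opt black
    utils gray
    utils black
    cfg gray
    cfg black
    sched gray
      sched→utils: utils black — skip
      ast gray
        cache gray
        cache black
      ast black
      sched→core: core is gray → back edge
First back edge: sched → core.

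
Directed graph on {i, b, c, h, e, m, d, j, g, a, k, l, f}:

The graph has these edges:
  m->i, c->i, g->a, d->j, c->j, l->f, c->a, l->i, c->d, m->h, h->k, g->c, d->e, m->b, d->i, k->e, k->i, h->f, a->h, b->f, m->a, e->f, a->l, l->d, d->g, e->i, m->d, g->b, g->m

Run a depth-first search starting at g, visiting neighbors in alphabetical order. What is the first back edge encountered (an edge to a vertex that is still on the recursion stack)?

DFS from g (visiting neighbors in alphabetical order); mark gray on enter, black on exit:
g gray
  a gray
    h gray
      f gray
      f black
      k gray
        e gray
          e→f: f black — skip
          i gray
          i black
        e black
        k→i: i black — skip
      k black
    h black
    l gray
      d gray
        d→e: e black — skip
        d→g: g is gray → back edge
First back edge: d → g.

d→g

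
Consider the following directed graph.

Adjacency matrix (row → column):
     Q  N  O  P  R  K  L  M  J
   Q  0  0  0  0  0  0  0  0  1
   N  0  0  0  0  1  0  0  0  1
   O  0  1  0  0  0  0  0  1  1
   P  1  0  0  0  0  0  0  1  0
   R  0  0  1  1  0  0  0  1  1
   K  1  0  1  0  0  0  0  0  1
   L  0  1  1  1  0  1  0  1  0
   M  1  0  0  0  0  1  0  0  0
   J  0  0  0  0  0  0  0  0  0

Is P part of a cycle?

Yes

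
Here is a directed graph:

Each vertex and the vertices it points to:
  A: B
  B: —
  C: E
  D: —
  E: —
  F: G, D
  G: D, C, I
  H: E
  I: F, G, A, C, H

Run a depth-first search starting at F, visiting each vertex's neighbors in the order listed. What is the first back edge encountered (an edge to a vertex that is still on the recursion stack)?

I->F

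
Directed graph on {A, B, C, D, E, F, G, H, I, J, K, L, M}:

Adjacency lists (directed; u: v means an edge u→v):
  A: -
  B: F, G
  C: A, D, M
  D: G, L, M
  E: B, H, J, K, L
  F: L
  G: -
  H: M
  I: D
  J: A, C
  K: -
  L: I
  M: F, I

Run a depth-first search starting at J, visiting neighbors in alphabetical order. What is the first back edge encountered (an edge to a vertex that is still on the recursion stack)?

DFS from J (visiting neighbors in alphabetical order); mark gray on enter, black on exit:
J gray
  A gray
  A black
  C gray
    C→A: A black — skip
    D gray
      G gray
      G black
      L gray
        I gray
          I→D: D is gray → back edge
First back edge: I → D.

I->D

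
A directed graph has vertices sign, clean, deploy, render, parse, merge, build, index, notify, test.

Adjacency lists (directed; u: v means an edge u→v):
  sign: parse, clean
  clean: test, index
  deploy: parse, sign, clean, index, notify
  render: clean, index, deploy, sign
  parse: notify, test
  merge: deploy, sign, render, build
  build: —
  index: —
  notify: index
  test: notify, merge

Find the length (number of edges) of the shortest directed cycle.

4

For each vertex v, BFS finds the shortest path from v back to v.
The shortest such closed walk is test → merge → render → clean → test, length 4.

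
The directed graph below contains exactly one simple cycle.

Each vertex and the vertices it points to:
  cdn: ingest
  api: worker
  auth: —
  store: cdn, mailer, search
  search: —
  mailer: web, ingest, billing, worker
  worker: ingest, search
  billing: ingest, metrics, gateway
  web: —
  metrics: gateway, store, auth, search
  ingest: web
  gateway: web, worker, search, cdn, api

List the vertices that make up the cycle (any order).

DFS with gray/black marking from metrics:
metrics gray
  gateway gray
    web gray
    web black
    worker gray
      ingest gray
        ingest→web: web black — skip
      ingest black
      search gray
      search black
    worker black
    gateway→search: search black — skip
    cdn gray
      cdn→ingest: ingest black — skip
    cdn black
    api gray
      api→worker: worker black — skip
    api black
  gateway black
  store gray
    store→cdn: cdn black — skip
    mailer gray
      mailer→web: web black — skip
      mailer→ingest: ingest black — skip
      billing gray
        billing→ingest: ingest black — skip
        billing→metrics: metrics is gray → back edge
Back edge closes the cycle metrics → store → mailer → billing → metrics; its vertices are {store, mailer, billing, metrics}.

store, mailer, billing, metrics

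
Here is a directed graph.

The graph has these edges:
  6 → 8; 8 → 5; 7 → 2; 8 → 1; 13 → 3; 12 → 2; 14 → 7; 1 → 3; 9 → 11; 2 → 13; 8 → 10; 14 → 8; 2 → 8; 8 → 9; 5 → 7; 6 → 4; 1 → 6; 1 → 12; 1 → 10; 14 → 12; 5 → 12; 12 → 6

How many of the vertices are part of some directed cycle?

7

A vertex is on a directed cycle iff it belongs to a strongly connected component of size ≥ 2 (or has a self-loop).
The vertices on cycles are {1, 2, 5, 6, 7, 8, 12} — 7 in total.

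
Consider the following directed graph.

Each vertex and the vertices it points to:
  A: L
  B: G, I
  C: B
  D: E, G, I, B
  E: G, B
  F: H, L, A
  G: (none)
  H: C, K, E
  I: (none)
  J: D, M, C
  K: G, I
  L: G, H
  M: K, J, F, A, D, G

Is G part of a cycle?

G lies on a cycle iff there is a path from G back to itself.
Exploring from G, it never reaches itself; equivalently, its strongly connected component is a singleton.

No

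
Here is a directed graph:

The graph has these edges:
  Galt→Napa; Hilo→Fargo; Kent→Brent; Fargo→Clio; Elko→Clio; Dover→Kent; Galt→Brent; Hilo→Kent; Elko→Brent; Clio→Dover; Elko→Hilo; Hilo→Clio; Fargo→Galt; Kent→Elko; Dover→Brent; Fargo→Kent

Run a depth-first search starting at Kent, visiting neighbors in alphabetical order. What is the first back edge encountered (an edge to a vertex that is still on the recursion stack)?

DFS from Kent (visiting neighbors in alphabetical order); mark gray on enter, black on exit:
Kent gray
  Brent gray
  Brent black
  Elko gray
    Elko→Brent: Brent black — skip
    Clio gray
      Dover gray
        Dover→Brent: Brent black — skip
        Dover→Kent: Kent is gray → back edge
First back edge: Dover → Kent.

Dover->Kent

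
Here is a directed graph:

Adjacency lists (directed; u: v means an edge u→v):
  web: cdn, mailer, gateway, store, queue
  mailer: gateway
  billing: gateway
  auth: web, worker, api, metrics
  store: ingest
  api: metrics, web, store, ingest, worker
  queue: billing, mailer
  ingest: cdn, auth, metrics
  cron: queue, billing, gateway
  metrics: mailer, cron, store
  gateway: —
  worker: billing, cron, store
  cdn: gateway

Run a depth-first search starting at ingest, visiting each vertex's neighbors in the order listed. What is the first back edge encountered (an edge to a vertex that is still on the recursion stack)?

store→ingest

DFS from ingest (visiting each vertex's neighbors in the order listed); mark gray on enter, black on exit:
ingest gray
  cdn gray
    gateway gray
    gateway black
  cdn black
  auth gray
    web gray
      web→cdn: cdn black — skip
      mailer gray
        mailer→gateway: gateway black — skip
      mailer black
      web→gateway: gateway black — skip
      store gray
        store→ingest: ingest is gray → back edge
First back edge: store → ingest.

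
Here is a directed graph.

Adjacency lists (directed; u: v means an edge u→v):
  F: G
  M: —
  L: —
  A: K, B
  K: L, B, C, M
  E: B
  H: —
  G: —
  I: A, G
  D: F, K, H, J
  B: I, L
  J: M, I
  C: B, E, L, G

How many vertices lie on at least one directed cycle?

6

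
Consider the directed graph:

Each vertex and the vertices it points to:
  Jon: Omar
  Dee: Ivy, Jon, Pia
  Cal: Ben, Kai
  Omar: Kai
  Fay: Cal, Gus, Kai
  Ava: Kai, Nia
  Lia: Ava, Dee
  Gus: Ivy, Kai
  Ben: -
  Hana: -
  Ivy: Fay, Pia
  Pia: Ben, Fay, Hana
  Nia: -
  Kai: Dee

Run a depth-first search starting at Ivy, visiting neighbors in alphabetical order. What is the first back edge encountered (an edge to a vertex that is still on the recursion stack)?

Dee→Ivy

DFS from Ivy (visiting neighbors in alphabetical order); mark gray on enter, black on exit:
Ivy gray
  Fay gray
    Cal gray
      Ben gray
      Ben black
      Kai gray
        Dee gray
          Dee→Ivy: Ivy is gray → back edge
First back edge: Dee → Ivy.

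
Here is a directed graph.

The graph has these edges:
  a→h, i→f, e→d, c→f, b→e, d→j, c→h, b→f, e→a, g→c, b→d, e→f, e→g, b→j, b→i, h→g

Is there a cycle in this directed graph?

Yes

DFS with white/gray/black marking, starting from d:
d gray
  j gray
  j black
d black
a gray
  h gray
    g gray
      c gray
        f gray
        f black
        c→h: h is gray → back edge
Back edge found, so a cycle exists: h → g → c → h.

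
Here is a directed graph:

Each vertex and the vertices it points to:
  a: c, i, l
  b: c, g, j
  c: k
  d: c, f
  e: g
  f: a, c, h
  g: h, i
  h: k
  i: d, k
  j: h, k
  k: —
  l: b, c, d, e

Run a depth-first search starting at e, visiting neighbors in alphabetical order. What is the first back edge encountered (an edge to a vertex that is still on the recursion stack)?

a->i

DFS from e (visiting neighbors in alphabetical order); mark gray on enter, black on exit:
e gray
  g gray
    h gray
      k gray
      k black
    h black
    i gray
      d gray
        c gray
          c→k: k black — skip
        c black
        f gray
          a gray
            a→c: c black — skip
            a→i: i is gray → back edge
First back edge: a → i.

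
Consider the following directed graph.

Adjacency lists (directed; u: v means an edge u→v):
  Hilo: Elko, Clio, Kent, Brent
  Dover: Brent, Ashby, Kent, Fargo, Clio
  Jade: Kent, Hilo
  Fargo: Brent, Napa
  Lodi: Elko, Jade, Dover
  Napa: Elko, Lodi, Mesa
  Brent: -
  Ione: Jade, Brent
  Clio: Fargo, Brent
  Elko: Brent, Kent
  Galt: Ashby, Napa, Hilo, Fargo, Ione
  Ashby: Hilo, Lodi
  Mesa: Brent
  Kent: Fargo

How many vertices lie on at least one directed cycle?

10

A vertex is on a directed cycle iff it belongs to a strongly connected component of size ≥ 2 (or has a self-loop).
The vertices on cycles are {Clio, Elko, Hilo, Jade, Kent, Lodi, Napa, Ashby, Dover, Fargo} — 10 in total.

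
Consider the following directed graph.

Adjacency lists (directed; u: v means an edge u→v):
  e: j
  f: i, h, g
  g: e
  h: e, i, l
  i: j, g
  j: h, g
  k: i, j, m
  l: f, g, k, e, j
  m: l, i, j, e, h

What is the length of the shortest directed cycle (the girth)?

3

For each vertex v, BFS finds the shortest path from v back to v.
The shortest such closed walk is l → j → h → l, length 3.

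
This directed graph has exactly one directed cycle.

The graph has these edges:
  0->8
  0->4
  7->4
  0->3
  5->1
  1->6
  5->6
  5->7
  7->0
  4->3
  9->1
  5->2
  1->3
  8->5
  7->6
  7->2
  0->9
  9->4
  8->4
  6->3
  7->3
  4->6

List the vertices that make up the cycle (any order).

DFS with gray/black marking from 7:
7 gray
  4 gray
    6 gray
      3 gray
      3 black
    6 black
    4→3: 3 black — skip
  4 black
  2 gray
  2 black
  7→3: 3 black — skip
  0 gray
    9 gray
      1 gray
        1→3: 3 black — skip
        1→6: 6 black — skip
      1 black
      9→4: 4 black — skip
    9 black
    0→4: 4 black — skip
    0→3: 3 black — skip
    8 gray
      8→4: 4 black — skip
      5 gray
        5→6: 6 black — skip
        5→7: 7 is gray → back edge
Back edge closes the cycle 7 → 0 → 8 → 5 → 7; its vertices are {0, 5, 7, 8}.

0, 5, 7, 8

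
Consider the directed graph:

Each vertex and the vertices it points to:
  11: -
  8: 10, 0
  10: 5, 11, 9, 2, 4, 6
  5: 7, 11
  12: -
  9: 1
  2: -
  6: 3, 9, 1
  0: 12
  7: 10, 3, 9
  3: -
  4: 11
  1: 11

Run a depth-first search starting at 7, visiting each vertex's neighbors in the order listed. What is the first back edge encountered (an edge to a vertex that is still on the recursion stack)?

5→7

DFS from 7 (visiting each vertex's neighbors in the order listed); mark gray on enter, black on exit:
7 gray
  10 gray
    5 gray
      5→7: 7 is gray → back edge
First back edge: 5 → 7.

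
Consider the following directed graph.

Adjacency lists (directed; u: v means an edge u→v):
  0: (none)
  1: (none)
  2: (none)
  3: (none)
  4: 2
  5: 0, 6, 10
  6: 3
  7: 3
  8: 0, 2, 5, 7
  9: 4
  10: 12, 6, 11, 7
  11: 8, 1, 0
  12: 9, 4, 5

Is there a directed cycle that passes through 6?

6 lies on a cycle iff there is a path from 6 back to itself.
Exploring from 6, it never reaches itself; equivalently, its strongly connected component is a singleton.

No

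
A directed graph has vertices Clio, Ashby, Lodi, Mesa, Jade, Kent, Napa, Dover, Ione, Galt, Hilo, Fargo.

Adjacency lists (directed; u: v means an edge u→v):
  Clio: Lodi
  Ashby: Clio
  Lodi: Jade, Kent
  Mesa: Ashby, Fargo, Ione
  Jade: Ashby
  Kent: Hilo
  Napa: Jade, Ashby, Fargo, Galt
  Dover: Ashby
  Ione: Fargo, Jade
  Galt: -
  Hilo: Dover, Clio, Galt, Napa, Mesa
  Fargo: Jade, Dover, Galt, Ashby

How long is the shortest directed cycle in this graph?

For each vertex v, BFS finds the shortest path from v back to v.
The shortest such closed walk is Kent → Hilo → Clio → Lodi → Kent, length 4.

4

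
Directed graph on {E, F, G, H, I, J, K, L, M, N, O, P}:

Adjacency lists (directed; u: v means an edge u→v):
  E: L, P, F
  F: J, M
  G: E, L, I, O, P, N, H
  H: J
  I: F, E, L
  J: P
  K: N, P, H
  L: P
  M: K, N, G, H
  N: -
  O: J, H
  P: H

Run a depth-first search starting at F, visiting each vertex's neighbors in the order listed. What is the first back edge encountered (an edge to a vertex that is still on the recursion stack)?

H→J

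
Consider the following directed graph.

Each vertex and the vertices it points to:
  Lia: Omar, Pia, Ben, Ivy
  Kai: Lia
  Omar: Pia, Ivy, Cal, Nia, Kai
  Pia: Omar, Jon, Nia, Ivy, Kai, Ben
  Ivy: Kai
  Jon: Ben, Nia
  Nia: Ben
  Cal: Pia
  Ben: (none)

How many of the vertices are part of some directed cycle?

6

A vertex is on a directed cycle iff it belongs to a strongly connected component of size ≥ 2 (or has a self-loop).
The vertices on cycles are {Cal, Ivy, Kai, Lia, Pia, Omar} — 6 in total.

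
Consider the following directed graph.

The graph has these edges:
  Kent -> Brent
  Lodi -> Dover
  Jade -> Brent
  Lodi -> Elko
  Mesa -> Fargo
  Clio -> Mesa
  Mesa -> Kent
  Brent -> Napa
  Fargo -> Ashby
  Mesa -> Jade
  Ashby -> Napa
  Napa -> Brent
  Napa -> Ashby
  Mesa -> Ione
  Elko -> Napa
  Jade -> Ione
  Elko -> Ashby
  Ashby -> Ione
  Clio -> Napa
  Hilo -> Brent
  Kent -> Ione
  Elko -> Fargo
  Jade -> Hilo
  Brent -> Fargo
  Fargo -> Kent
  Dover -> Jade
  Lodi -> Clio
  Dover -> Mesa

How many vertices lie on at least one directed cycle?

A vertex is on a directed cycle iff it belongs to a strongly connected component of size ≥ 2 (or has a self-loop).
The vertices on cycles are {Kent, Napa, Ashby, Brent, Fargo} — 5 in total.

5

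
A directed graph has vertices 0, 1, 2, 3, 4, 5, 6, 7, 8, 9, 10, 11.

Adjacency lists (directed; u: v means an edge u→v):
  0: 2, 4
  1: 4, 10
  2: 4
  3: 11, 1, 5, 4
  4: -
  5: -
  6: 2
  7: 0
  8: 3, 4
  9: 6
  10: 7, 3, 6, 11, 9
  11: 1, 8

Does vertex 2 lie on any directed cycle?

No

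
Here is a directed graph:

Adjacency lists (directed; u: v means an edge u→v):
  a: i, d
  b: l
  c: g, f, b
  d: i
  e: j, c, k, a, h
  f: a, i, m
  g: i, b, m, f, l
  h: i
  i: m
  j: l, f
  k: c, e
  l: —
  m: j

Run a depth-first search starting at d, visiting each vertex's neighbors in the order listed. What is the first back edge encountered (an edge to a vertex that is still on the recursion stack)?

DFS from d (visiting each vertex's neighbors in the order listed); mark gray on enter, black on exit:
d gray
  i gray
    m gray
      j gray
        l gray
        l black
        f gray
          a gray
            a→i: i is gray → back edge
First back edge: a → i.

a->i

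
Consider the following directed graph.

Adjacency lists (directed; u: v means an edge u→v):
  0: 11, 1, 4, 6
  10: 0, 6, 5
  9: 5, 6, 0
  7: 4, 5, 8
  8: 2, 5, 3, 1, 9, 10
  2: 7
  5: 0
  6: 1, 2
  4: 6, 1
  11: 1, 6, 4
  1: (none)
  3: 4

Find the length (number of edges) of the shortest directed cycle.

3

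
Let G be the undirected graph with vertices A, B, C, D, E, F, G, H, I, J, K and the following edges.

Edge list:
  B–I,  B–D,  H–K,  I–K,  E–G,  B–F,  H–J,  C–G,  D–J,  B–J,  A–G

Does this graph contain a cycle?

Yes

DFS, tracking each vertex's parent; an edge to a visited non-parent vertex closes a cycle.
Start from J:
visit J (parent –)
  visit B (parent J)
    B–J: parent, skip
    visit D (parent B)
      D–J: J visited and ≠ parent → cycle
Cycle: J – B – D – J.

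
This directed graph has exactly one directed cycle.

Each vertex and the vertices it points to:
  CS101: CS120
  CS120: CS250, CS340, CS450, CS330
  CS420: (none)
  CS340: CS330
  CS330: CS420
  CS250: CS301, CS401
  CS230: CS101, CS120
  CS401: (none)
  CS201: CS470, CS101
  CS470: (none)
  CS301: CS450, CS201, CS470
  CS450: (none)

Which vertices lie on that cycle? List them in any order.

CS101, CS120, CS201, CS250, CS301

DFS with gray/black marking from CS120:
CS120 gray
  CS250 gray
    CS301 gray
      CS450 gray
      CS450 black
      CS201 gray
        CS470 gray
        CS470 black
        CS101 gray
          CS101→CS120: CS120 is gray → back edge
Back edge closes the cycle CS120 → CS250 → CS301 → CS201 → CS101 → CS120; its vertices are {CS101, CS120, CS201, CS250, CS301}.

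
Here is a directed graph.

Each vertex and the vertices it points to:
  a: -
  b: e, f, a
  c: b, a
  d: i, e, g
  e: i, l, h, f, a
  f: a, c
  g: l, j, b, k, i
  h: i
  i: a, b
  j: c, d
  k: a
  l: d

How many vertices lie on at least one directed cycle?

A vertex is on a directed cycle iff it belongs to a strongly connected component of size ≥ 2 (or has a self-loop).
The vertices on cycles are {b, c, d, e, f, g, h, i, j, l} — 10 in total.

10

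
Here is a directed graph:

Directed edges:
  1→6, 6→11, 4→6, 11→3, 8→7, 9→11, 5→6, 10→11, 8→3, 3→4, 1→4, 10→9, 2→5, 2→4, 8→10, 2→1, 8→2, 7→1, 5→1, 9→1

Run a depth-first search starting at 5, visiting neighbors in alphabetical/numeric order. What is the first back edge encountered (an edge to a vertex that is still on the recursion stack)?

3→4

DFS from 5 (visiting neighbors in alphabetical/numeric order); mark gray on enter, black on exit:
5 gray
  1 gray
    4 gray
      6 gray
        11 gray
          3 gray
            3→4: 4 is gray → back edge
First back edge: 3 → 4.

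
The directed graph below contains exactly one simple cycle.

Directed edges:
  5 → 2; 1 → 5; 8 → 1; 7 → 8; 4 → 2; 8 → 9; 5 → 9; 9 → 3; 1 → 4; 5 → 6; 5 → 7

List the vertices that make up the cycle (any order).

DFS with gray/black marking from 5:
5 gray
  6 gray
  6 black
  9 gray
    3 gray
    3 black
  9 black
  7 gray
    8 gray
      8→9: 9 black — skip
      1 gray
        1→5: 5 is gray → back edge
Back edge closes the cycle 5 → 7 → 8 → 1 → 5; its vertices are {1, 5, 7, 8}.

1, 5, 7, 8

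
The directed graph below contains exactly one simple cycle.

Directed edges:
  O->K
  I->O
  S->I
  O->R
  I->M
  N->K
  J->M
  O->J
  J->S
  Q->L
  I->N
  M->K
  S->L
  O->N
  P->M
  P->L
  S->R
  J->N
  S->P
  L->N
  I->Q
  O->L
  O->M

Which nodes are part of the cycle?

I, J, O, S

DFS with gray/black marking from S:
S gray
  P gray
    L gray
      N gray
        K gray
        K black
      N black
    L black
    M gray
      M→K: K black — skip
    M black
  P black
  S→L: L black — skip
  I gray
    O gray
      O→N: N black — skip
      O→K: K black — skip
      O→M: M black — skip
      R gray
      R black
      J gray
        J→M: M black — skip
        J→S: S is gray → back edge
Back edge closes the cycle S → I → O → J → S; its vertices are {I, J, O, S}.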